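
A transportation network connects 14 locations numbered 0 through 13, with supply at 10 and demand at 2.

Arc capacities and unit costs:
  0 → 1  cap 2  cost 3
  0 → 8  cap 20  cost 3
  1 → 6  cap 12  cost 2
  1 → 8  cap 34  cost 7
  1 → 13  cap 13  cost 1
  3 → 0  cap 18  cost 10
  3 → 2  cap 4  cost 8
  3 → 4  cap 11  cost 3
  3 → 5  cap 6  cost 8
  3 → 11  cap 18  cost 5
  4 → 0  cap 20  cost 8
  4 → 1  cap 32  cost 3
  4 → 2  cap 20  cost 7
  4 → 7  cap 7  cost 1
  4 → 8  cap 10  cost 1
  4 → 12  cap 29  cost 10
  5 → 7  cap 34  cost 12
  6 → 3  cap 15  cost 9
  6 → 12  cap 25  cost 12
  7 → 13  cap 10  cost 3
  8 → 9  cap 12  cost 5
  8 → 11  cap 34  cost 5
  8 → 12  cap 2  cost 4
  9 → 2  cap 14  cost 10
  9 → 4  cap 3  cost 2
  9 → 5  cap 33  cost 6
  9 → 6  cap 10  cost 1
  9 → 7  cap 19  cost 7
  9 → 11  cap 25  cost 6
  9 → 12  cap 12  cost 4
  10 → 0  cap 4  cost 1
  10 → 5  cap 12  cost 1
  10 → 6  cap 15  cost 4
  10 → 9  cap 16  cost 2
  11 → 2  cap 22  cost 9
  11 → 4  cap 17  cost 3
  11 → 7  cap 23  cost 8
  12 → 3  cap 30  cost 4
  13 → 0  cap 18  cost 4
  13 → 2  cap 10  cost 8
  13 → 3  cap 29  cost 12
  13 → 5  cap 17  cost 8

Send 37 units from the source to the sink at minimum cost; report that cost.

shortest-cost path #1: 10→9→4→2 push 3 @ unit cost 11 (adds 33)
shortest-cost path #2: 10→9→2 push 13 @ unit cost 12 (adds 156)
shortest-cost path #3: 10→0→1→13→2 push 2 @ unit cost 13 (adds 26)
shortest-cost path #4: 10→0→8→11→2 push 2 @ unit cost 18 (adds 36)
shortest-cost path #5: 10→6→3→2 push 4 @ unit cost 21 (adds 84)
shortest-cost path #6: 10→6→3→4→2 push 11 @ unit cost 23 (adds 253)
shortest-cost path #7: 10→5→7→13→2 push 2 @ unit cost 24 (adds 48)
total cost = 636

Minimum cost for 37 units: 636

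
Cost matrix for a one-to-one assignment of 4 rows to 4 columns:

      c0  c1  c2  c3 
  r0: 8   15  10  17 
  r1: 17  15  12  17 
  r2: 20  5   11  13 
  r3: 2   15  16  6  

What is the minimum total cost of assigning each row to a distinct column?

optimal assignment: row0→col0 (cost 8), row1→col2 (cost 12), row2→col1 (cost 5), row3→col3 (cost 6)
total = 8 + 12 + 5 + 6 = 31

Minimum assignment cost: 31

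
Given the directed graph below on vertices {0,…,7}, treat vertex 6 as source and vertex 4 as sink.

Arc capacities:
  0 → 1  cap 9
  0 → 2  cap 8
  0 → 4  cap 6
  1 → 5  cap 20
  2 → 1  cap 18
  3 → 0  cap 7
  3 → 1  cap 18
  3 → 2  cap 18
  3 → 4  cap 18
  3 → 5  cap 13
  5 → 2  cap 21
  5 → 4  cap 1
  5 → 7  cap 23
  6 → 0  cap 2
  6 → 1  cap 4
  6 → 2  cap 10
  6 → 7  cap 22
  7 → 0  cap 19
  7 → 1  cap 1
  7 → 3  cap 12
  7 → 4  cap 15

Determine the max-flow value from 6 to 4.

Maximum flow value: 34

augment #1: 6→0→4 bottleneck 2, total now 2
augment #2: 6→7→4 bottleneck 15, total now 17
augment #3: 6→1→5→4 bottleneck 1, total now 18
augment #4: 6→7→0→4 bottleneck 4, total now 22
augment #5: 6→7→3→4 bottleneck 3, total now 25
augment #6: 6→1→5→7→3→4 bottleneck 3, total now 28
augment #7: 6→2→1→5→7→3→4 bottleneck 6, total now 34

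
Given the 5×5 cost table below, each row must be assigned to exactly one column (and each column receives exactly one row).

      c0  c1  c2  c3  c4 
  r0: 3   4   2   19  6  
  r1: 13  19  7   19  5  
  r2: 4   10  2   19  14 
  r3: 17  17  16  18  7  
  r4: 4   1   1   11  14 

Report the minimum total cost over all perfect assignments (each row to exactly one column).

Minimum assignment cost: 29

optimal assignment: row0→col0 (cost 3), row1→col4 (cost 5), row2→col2 (cost 2), row3→col3 (cost 18), row4→col1 (cost 1)
total = 3 + 5 + 2 + 18 + 1 = 29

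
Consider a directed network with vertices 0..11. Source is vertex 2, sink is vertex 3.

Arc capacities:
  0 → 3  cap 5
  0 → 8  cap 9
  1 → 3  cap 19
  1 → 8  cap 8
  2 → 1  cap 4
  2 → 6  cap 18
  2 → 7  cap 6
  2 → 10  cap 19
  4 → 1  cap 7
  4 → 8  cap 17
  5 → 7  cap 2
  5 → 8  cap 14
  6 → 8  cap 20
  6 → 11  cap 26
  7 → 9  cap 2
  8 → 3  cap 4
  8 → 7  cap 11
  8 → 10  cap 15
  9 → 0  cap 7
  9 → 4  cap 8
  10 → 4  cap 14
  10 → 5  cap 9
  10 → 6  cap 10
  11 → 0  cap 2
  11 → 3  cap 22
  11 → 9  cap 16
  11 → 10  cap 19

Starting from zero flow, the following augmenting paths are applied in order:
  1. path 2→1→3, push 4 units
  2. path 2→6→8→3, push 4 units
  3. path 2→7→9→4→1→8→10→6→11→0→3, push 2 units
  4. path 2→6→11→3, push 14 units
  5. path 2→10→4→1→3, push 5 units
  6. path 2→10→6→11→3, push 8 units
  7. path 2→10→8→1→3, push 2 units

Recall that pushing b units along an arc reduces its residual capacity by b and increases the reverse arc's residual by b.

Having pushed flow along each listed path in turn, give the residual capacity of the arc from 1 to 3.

Residual capacity of (1,3): 8

after path 1 (2→1→3, push 4): res(1,3)=15
after path 2 (2→6→8→3, push 4): res(1,3)=15
after path 3 (2→7→9→4→1→8→10→6→11→0→3, push 2): res(1,3)=15
after path 4 (2→6→11→3, push 14): res(1,3)=15
after path 5 (2→10→4→1→3, push 5): res(1,3)=10
after path 6 (2→10→6→11→3, push 8): res(1,3)=10
after path 7 (2→10→8→1→3, push 2): res(1,3)=8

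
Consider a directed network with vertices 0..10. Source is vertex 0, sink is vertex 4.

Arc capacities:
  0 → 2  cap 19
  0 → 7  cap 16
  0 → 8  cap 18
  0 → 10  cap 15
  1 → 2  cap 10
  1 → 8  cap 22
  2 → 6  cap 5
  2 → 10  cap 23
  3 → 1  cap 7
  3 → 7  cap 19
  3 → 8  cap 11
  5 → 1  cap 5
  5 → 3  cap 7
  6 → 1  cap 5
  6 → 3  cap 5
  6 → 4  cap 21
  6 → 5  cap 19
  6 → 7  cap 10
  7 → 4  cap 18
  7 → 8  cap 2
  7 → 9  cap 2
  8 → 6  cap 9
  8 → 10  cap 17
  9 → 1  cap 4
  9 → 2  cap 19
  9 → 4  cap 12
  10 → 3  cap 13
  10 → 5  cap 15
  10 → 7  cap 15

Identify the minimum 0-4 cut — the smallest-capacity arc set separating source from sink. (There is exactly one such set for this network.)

Min-cut arcs: {(2,6), (7,4), (7,9), (8,6)} (total capacity 34)

augment #1: 0→7→4 push 16
augment #2: 0→2→6→4 push 5
augment #3: 0→8→6→4 push 9
augment #4: 0→10→7→4 push 2
augment #5: 0→10→7→9→4 push 2
max flow = 34; residual-reachable set from 0 gives S-side
cut edges (S→T): {(2,6), (7,4), (7,9), (8,6)} total cap 34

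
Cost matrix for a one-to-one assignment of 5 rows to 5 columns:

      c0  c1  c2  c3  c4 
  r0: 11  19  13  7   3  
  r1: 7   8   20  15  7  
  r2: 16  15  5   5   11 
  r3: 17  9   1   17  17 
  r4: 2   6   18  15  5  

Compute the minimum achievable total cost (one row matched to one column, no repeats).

optimal assignment: row0→col4 (cost 3), row1→col1 (cost 8), row2→col3 (cost 5), row3→col2 (cost 1), row4→col0 (cost 2)
total = 3 + 8 + 5 + 1 + 2 = 19

Minimum assignment cost: 19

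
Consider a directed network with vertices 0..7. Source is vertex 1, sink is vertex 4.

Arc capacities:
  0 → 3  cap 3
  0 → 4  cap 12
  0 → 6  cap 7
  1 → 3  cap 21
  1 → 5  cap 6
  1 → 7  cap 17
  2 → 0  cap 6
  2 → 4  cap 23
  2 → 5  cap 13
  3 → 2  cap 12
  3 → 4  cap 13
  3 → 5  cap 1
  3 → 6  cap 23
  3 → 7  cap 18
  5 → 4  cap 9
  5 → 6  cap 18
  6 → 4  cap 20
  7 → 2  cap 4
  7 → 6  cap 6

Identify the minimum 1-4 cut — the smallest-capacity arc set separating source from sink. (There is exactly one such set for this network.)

Min-cut arcs: {(1,3), (1,5), (7,2), (7,6)} (total capacity 37)

augment #1: 1→3→4 push 13
augment #2: 1→5→4 push 6
augment #3: 1→3→2→4 push 8
augment #4: 1→7→2→4 push 4
augment #5: 1→7→6→4 push 6
max flow = 37; residual-reachable set from 1 gives S-side
cut edges (S→T): {(1,3), (1,5), (7,2), (7,6)} total cap 37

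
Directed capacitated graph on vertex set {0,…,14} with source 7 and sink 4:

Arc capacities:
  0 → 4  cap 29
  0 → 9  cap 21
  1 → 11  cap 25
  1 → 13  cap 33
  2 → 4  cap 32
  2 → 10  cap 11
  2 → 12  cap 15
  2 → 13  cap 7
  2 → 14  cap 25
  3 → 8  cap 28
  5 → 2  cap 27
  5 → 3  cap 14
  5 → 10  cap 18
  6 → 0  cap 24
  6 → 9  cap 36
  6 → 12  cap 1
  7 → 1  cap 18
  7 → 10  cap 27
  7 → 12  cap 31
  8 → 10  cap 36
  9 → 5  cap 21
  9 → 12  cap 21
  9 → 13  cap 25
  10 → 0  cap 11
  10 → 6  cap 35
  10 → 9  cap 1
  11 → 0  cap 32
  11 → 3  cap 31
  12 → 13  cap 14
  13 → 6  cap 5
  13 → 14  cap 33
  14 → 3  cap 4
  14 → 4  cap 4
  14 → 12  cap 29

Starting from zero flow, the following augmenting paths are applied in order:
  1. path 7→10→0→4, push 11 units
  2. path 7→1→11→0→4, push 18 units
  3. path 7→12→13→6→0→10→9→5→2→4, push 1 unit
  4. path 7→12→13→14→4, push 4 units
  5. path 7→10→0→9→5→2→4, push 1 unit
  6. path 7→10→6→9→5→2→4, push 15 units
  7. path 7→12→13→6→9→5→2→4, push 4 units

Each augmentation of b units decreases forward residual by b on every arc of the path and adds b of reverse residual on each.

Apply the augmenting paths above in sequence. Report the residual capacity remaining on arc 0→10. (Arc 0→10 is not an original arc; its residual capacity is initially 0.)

Residual capacity of (0,10): 11

after path 1 (7→10→0→4, push 11): res(0,10)=11
after path 2 (7→1→11→0→4, push 18): res(0,10)=11
after path 3 (7→12→13→6→0→10→9→5→2→4, push 1): res(0,10)=10
after path 4 (7→12→13→14→4, push 4): res(0,10)=10
after path 5 (7→10→0→9→5→2→4, push 1): res(0,10)=11
after path 6 (7→10→6→9→5→2→4, push 15): res(0,10)=11
after path 7 (7→12→13→6→9→5→2→4, push 4): res(0,10)=11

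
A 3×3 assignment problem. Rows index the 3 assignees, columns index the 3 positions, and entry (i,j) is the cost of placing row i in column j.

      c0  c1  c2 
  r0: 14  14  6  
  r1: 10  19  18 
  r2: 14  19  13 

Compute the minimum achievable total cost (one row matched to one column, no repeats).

Minimum assignment cost: 35

optimal assignment: row0→col2 (cost 6), row1→col0 (cost 10), row2→col1 (cost 19)
total = 6 + 10 + 19 = 35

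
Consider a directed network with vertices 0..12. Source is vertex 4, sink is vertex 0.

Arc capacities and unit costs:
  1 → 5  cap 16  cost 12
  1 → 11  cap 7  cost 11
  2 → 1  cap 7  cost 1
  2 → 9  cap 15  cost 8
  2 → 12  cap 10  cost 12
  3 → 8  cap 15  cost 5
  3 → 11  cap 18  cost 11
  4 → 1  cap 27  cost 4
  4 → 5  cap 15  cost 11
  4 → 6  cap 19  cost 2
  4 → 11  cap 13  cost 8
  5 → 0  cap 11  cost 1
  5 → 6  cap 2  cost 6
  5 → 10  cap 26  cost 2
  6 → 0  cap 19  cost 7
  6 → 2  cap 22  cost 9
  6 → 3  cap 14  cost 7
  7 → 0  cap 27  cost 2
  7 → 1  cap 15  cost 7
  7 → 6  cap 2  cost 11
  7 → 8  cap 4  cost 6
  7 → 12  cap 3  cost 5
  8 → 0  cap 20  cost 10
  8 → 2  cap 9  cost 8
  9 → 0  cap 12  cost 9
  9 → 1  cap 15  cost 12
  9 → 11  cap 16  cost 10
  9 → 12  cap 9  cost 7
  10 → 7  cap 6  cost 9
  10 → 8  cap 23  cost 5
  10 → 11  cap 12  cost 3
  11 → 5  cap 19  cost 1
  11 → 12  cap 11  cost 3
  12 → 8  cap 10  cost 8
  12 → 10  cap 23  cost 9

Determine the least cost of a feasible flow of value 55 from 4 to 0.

shortest-cost path #1: 4→6→0 push 19 @ unit cost 9 (adds 171)
shortest-cost path #2: 4→11→5→0 push 11 @ unit cost 10 (adds 110)
shortest-cost path #3: 4→11→5→10→7→0 push 2 @ unit cost 22 (adds 44)
shortest-cost path #4: 4→5→10→7→0 push 4 @ unit cost 24 (adds 96)
shortest-cost path #5: 4→5→10→8→0 push 11 @ unit cost 28 (adds 308)
shortest-cost path #6: 4→1→5→10→8→0 push 8 @ unit cost 33 (adds 264)
total cost = 993

Minimum cost for 55 units: 993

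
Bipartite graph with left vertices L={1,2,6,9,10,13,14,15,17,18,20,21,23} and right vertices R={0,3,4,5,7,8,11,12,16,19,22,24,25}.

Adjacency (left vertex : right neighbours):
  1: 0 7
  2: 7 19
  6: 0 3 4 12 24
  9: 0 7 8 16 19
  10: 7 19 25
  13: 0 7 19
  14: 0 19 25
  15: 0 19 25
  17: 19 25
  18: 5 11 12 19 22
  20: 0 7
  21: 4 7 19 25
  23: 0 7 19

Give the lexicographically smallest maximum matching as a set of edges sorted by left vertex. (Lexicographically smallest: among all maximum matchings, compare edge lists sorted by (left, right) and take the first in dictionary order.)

Lex-smallest maximum matching: {(1,0), (2,7), (6,3), (9,8), (10,19), (14,25), (18,5), (21,4)}

|M| = 8 (so the lex-smallest maximum matching has 8 edges)
process left vertices in ascending order; for each, take the smallest-labelled available neighbour that still permits 8 edges overall, or leave it unmatched if none does
lex-smallest matching: {1-0, 2-7, 6-3, 9-8, 10-19, 14-25, 18-5, 21-4}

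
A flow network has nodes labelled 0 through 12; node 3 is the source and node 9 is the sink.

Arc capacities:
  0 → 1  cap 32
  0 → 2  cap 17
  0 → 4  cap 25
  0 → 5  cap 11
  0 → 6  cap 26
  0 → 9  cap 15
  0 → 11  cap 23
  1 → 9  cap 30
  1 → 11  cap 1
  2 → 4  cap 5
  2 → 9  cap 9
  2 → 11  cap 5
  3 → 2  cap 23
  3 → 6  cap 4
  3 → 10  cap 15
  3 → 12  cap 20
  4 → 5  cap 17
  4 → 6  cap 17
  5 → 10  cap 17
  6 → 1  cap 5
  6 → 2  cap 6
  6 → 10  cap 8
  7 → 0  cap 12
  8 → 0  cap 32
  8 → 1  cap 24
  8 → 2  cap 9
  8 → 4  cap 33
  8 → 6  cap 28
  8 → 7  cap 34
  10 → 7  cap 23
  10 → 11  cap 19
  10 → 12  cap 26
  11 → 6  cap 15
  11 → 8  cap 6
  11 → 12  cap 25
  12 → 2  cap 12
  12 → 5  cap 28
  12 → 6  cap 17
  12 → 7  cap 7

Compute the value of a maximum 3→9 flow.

Maximum flow value: 32

augment #1: 3→2→9 bottleneck 9, total now 9
augment #2: 3→6→1→9 bottleneck 4, total now 13
augment #3: 3→10→7→0→9 bottleneck 12, total now 25
augment #4: 3→12→6→1→9 bottleneck 1, total now 26
augment #5: 3→2→11→8→0→9 bottleneck 3, total now 29
augment #6: 3→2→11→8→1→9 bottleneck 2, total now 31
augment #7: 3→10→11→8→1→9 bottleneck 1, total now 32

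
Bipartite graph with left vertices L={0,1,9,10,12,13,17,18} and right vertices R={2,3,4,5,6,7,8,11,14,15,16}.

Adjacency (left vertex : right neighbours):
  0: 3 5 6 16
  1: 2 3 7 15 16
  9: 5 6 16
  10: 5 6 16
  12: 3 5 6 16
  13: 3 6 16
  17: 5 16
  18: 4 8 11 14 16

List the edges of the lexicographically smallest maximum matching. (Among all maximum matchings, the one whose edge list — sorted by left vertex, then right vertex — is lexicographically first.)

|M| = 6 (so the lex-smallest maximum matching has 6 edges)
process left vertices in ascending order; for each, take the smallest-labelled available neighbour that still permits 6 edges overall, or leave it unmatched if none does
lex-smallest matching: {0-3, 1-2, 9-5, 10-6, 12-16, 18-4}

Lex-smallest maximum matching: {(0,3), (1,2), (9,5), (10,6), (12,16), (18,4)}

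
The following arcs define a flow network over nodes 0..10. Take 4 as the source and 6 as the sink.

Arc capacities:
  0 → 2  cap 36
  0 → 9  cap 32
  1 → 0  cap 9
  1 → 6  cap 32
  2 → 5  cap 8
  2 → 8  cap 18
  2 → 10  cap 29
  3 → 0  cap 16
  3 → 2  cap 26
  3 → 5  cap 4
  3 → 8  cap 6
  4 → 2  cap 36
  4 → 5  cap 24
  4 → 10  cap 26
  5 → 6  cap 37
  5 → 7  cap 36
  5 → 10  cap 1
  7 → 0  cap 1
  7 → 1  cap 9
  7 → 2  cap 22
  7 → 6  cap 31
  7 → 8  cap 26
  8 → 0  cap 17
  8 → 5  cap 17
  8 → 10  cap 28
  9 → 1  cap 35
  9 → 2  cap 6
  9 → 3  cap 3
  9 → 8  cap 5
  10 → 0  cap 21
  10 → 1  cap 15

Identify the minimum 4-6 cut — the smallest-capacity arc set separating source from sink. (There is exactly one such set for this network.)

augment #1: 4→5→6 push 24
augment #2: 4→2→5→6 push 8
augment #3: 4→10→1→6 push 15
augment #4: 4→2→8→5→6 push 5
augment #5: 4→2→8→5→7→6 push 12
augment #6: 4→10→0→9→1→6 push 11
augment #7: 4→2→8→0→9→1→6 push 1
augment #8: 4→2→10→0→9→1→6 push 5
augment #9: 4→2→10→0→9→3→5→7→6 push 3
max flow = 84; residual-reachable set from 4 gives S-side
cut edges (S→T): {(1,6), (2,5), (4,5), (8,5), (9,3)} total cap 84

Min-cut arcs: {(1,6), (2,5), (4,5), (8,5), (9,3)} (total capacity 84)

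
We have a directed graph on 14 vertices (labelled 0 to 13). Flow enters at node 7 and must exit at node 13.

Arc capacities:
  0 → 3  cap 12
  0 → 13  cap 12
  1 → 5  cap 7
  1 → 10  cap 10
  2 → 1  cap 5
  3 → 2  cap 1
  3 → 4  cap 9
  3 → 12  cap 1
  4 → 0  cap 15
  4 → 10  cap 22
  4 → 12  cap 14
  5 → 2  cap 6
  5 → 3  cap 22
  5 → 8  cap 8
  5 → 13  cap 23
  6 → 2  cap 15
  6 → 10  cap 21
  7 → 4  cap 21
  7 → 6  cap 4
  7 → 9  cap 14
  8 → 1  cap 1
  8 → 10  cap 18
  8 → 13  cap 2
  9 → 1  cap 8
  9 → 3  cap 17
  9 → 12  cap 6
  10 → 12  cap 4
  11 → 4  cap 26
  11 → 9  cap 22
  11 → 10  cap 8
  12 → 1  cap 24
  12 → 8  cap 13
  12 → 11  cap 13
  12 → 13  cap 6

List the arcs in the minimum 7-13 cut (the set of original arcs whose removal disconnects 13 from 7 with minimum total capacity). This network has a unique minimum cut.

Min-cut arcs: {(0,13), (1,5), (8,13), (12,13)} (total capacity 27)

augment #1: 7→4→0→13 push 12
augment #2: 7→4→12→13 push 6
augment #3: 7→4→12→8→13 push 2
augment #4: 7→9→1→5→13 push 7
max flow = 27; residual-reachable set from 7 gives S-side
cut edges (S→T): {(0,13), (1,5), (8,13), (12,13)} total cap 27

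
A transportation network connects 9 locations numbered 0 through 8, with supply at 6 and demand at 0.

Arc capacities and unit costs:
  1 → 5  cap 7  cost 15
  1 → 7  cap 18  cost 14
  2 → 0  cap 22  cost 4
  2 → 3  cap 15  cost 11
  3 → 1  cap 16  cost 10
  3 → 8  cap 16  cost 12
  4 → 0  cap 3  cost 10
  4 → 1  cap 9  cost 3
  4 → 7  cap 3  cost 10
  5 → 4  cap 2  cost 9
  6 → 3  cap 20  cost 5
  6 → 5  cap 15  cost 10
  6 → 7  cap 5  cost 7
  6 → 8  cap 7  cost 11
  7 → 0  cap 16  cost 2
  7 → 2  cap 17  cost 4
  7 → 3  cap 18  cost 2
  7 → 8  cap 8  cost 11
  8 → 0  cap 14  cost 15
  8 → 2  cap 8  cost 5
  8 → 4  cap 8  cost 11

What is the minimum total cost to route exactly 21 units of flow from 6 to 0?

shortest-cost path #1: 6→7→0 push 5 @ unit cost 9 (adds 45)
shortest-cost path #2: 6→8→2→0 push 7 @ unit cost 20 (adds 140)
shortest-cost path #3: 6→3→8→2→0 push 1 @ unit cost 26 (adds 26)
shortest-cost path #4: 6→5→4→0 push 2 @ unit cost 29 (adds 58)
shortest-cost path #5: 6→3→1→7→0 push 6 @ unit cost 31 (adds 186)
total cost = 455

Minimum cost for 21 units: 455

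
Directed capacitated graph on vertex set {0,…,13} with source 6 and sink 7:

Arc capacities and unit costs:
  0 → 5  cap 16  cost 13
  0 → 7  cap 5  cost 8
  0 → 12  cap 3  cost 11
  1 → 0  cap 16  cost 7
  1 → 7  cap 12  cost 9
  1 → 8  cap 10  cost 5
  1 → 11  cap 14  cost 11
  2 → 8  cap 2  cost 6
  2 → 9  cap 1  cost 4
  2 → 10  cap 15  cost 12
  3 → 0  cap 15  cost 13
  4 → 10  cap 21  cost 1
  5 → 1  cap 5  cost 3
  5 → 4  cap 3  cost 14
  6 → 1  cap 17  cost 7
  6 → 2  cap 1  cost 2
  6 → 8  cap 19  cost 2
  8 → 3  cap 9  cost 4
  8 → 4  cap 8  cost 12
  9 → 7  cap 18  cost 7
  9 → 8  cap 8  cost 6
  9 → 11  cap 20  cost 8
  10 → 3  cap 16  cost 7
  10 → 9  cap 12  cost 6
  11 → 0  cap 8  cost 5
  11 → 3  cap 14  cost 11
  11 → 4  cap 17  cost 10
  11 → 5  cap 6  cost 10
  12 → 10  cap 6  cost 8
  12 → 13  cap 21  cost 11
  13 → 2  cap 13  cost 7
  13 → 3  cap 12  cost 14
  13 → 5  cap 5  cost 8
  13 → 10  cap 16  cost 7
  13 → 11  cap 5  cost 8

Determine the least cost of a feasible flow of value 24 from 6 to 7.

Minimum cost for 24 units: 483

shortest-cost path #1: 6→2→9→7 push 1 @ unit cost 13 (adds 13)
shortest-cost path #2: 6→1→7 push 12 @ unit cost 16 (adds 192)
shortest-cost path #3: 6→1→0→7 push 5 @ unit cost 22 (adds 110)
shortest-cost path #4: 6→8→4→10→9→7 push 6 @ unit cost 28 (adds 168)
total cost = 483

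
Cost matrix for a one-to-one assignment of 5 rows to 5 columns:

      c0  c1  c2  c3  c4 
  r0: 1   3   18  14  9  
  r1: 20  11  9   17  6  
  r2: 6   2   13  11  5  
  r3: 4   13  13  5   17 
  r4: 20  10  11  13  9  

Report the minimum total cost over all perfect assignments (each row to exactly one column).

Minimum assignment cost: 25

optimal assignment: row0→col0 (cost 1), row1→col4 (cost 6), row2→col1 (cost 2), row3→col3 (cost 5), row4→col2 (cost 11)
total = 1 + 6 + 2 + 5 + 11 = 25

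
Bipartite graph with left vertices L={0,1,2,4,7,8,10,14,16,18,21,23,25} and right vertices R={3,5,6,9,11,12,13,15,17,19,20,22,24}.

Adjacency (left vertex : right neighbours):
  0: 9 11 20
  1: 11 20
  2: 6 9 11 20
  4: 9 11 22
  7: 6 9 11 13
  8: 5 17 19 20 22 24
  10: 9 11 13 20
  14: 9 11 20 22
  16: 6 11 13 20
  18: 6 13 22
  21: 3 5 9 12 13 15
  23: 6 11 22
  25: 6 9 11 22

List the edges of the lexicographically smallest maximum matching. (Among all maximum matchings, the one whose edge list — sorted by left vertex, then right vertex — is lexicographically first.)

Lex-smallest maximum matching: {(0,9), (1,11), (2,6), (4,22), (7,13), (8,5), (10,20), (21,3)}

|M| = 8 (so the lex-smallest maximum matching has 8 edges)
process left vertices in ascending order; for each, take the smallest-labelled available neighbour that still permits 8 edges overall, or leave it unmatched if none does
lex-smallest matching: {0-9, 1-11, 2-6, 4-22, 7-13, 8-5, 10-20, 21-3}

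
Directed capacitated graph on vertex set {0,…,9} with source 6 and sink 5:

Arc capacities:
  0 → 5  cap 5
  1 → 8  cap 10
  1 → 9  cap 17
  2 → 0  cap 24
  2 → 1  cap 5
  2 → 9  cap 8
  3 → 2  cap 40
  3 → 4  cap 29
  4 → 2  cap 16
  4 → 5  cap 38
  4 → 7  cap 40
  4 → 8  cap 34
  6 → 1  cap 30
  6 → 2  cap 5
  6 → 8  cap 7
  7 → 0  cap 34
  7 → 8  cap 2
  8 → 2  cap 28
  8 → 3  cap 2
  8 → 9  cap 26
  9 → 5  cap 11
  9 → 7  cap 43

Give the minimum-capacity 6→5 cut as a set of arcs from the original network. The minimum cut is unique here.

Min-cut arcs: {(0,5), (8,3), (9,5)} (total capacity 18)

augment #1: 6→1→9→5 push 11
augment #2: 6→2→0→5 push 5
augment #3: 6→8→3→4→5 push 2
max flow = 18; residual-reachable set from 6 gives S-side
cut edges (S→T): {(0,5), (8,3), (9,5)} total cap 18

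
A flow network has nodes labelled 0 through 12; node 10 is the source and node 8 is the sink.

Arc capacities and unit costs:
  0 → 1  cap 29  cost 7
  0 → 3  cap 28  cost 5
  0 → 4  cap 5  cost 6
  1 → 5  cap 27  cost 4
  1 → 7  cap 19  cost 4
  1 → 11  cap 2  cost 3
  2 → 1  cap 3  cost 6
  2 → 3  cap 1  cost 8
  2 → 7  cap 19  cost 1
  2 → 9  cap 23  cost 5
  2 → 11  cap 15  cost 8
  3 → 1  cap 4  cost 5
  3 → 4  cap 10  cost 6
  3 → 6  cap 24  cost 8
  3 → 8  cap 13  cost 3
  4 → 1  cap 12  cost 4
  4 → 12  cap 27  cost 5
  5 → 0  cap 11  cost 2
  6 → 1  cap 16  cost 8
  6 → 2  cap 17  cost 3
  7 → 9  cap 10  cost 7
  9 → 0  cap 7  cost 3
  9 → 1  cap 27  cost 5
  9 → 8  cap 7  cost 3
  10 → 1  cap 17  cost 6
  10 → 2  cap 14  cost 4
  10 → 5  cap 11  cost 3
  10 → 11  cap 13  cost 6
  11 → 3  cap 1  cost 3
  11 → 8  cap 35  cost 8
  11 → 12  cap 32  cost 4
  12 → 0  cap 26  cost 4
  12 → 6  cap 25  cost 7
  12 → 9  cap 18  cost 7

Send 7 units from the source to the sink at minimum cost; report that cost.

shortest-cost path #1: 10→11→3→8 push 1 @ unit cost 12 (adds 12)
shortest-cost path #2: 10→2→9→8 push 6 @ unit cost 12 (adds 72)
total cost = 84

Minimum cost for 7 units: 84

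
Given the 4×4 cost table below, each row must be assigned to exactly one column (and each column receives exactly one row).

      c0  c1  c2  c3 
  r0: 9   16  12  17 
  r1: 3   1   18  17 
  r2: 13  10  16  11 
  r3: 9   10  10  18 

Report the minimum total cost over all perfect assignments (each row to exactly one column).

Minimum assignment cost: 31

optimal assignment: row0→col0 (cost 9), row1→col1 (cost 1), row2→col3 (cost 11), row3→col2 (cost 10)
total = 9 + 1 + 11 + 10 = 31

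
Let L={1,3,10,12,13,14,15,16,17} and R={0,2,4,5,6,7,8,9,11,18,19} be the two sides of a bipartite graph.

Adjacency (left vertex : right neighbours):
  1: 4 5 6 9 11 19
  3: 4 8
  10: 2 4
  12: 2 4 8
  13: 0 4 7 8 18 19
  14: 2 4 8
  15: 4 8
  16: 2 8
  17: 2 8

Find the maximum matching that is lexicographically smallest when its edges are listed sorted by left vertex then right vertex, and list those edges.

Lex-smallest maximum matching: {(1,5), (3,4), (10,2), (12,8), (13,0)}

|M| = 5 (so the lex-smallest maximum matching has 5 edges)
process left vertices in ascending order; for each, take the smallest-labelled available neighbour that still permits 5 edges overall, or leave it unmatched if none does
lex-smallest matching: {1-5, 3-4, 10-2, 12-8, 13-0}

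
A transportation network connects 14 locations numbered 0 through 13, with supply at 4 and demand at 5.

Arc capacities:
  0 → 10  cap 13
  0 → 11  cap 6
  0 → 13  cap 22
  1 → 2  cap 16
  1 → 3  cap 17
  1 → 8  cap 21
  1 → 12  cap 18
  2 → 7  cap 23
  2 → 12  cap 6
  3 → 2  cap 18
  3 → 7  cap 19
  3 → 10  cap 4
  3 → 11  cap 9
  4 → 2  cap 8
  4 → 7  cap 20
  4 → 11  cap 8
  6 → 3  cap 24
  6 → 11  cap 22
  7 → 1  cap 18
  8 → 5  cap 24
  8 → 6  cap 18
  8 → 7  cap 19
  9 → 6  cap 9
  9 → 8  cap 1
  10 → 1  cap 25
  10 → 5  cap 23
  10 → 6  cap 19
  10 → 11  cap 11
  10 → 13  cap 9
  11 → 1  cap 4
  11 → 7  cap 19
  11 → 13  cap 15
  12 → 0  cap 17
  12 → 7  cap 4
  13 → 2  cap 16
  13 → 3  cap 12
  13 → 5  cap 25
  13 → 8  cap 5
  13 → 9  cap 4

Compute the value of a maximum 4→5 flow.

augment #1: 4→11→13→5 bottleneck 8, total now 8
augment #2: 4→7→1→8→5 bottleneck 18, total now 26
augment #3: 4→2→12→0→10→5 bottleneck 6, total now 32

Maximum flow value: 32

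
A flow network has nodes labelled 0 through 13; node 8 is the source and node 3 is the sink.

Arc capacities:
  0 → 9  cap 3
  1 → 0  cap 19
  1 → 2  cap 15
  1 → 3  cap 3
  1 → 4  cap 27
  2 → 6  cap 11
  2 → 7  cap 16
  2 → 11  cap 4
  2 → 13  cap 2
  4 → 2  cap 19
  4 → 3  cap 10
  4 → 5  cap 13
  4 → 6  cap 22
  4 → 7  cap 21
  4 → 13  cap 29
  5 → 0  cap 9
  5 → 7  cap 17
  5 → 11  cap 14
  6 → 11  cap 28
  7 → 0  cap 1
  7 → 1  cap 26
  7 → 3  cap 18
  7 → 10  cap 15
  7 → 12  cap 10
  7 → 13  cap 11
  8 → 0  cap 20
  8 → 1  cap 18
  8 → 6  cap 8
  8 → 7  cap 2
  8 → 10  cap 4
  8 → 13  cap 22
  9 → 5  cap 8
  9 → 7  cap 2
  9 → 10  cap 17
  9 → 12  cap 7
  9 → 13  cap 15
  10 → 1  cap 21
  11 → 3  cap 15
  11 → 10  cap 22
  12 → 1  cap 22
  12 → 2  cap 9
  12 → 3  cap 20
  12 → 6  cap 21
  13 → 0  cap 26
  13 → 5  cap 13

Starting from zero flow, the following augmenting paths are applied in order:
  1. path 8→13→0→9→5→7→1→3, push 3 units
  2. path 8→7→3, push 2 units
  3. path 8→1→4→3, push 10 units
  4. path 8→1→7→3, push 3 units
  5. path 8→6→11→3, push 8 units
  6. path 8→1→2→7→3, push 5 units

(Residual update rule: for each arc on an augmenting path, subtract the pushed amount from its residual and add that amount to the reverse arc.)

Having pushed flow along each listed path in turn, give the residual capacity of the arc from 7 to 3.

Residual capacity of (7,3): 8

after path 1 (8→13→0→9→5→7→1→3, push 3): res(7,3)=18
after path 2 (8→7→3, push 2): res(7,3)=16
after path 3 (8→1→4→3, push 10): res(7,3)=16
after path 4 (8→1→7→3, push 3): res(7,3)=13
after path 5 (8→6→11→3, push 8): res(7,3)=13
after path 6 (8→1→2→7→3, push 5): res(7,3)=8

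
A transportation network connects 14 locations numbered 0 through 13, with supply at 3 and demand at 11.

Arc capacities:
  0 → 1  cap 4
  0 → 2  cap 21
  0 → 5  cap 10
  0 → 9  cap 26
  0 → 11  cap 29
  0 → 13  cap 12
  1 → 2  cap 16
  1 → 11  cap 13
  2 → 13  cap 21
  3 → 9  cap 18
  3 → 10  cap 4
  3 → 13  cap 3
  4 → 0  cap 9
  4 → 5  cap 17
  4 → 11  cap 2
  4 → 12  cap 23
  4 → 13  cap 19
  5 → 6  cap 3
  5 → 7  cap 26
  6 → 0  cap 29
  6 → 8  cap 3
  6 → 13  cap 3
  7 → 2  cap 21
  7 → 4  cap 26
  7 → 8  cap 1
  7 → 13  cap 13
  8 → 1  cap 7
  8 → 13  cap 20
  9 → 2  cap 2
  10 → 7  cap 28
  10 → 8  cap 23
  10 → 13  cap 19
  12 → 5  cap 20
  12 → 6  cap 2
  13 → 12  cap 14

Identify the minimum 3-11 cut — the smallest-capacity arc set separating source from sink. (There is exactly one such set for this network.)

augment #1: 3→10→7→4→11 push 2
augment #2: 3→10→8→1→11 push 2
augment #3: 3→13→12→6→0→11 push 2
augment #4: 3→13→12→5→6→0→11 push 1
augment #5: 3→9→2→13→12→5→6→0→11 push 2
max flow = 9; residual-reachable set from 3 gives S-side
cut edges (S→T): {(3,10), (3,13), (9,2)} total cap 9

Min-cut arcs: {(3,10), (3,13), (9,2)} (total capacity 9)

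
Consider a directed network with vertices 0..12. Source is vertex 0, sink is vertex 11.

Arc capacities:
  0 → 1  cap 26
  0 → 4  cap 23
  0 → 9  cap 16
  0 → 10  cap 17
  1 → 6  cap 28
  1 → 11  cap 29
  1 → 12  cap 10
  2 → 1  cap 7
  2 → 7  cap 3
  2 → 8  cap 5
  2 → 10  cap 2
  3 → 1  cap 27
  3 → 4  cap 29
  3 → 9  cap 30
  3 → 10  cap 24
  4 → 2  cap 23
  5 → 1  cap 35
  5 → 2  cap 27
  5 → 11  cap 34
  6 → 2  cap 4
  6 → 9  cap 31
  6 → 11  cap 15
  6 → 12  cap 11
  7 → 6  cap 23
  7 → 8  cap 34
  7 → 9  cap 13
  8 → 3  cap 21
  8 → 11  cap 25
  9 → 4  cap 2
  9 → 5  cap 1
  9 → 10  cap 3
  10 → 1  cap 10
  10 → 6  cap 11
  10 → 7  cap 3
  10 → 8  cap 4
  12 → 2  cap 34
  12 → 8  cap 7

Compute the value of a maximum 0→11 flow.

Maximum flow value: 64

augment #1: 0→1→11 bottleneck 26, total now 26
augment #2: 0→9→5→11 bottleneck 1, total now 27
augment #3: 0→10→1→11 bottleneck 3, total now 30
augment #4: 0→10→6→11 bottleneck 11, total now 41
augment #5: 0→10→8→11 bottleneck 3, total now 44
augment #6: 0→4→2→8→11 bottleneck 5, total now 49
augment #7: 0→9→10→8→11 bottleneck 1, total now 50
augment #8: 0→4→2→1→6→11 bottleneck 4, total now 54
augment #9: 0→4→2→7→8→11 bottleneck 3, total now 57
augment #10: 0→9→10→7→8→11 bottleneck 2, total now 59
augment #11: 0→4→2→1→12→8→11 bottleneck 3, total now 62
augment #12: 0→4→2→10→7→8→11 bottleneck 1, total now 63
augment #13: 0→4→2→10→1→12→8→11 bottleneck 1, total now 64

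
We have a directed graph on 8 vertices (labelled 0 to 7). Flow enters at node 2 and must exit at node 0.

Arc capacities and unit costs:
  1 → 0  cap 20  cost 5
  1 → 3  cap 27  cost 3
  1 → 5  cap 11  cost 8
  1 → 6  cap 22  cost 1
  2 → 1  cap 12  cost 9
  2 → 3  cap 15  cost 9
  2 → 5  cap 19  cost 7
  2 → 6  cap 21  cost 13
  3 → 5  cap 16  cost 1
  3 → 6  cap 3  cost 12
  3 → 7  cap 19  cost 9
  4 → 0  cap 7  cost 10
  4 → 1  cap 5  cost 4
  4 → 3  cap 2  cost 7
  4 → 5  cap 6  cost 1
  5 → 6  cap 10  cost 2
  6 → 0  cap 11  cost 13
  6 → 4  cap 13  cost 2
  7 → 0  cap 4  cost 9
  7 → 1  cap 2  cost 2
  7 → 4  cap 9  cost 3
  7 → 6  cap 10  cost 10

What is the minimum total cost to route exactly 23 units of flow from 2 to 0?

Minimum cost for 23 units: 398

shortest-cost path #1: 2→1→0 push 12 @ unit cost 14 (adds 168)
shortest-cost path #2: 2→5→6→4→1→0 push 5 @ unit cost 20 (adds 100)
shortest-cost path #3: 2→5→6→4→0 push 5 @ unit cost 21 (adds 105)
shortest-cost path #4: 2→3→7→1→0 push 1 @ unit cost 25 (adds 25)
total cost = 398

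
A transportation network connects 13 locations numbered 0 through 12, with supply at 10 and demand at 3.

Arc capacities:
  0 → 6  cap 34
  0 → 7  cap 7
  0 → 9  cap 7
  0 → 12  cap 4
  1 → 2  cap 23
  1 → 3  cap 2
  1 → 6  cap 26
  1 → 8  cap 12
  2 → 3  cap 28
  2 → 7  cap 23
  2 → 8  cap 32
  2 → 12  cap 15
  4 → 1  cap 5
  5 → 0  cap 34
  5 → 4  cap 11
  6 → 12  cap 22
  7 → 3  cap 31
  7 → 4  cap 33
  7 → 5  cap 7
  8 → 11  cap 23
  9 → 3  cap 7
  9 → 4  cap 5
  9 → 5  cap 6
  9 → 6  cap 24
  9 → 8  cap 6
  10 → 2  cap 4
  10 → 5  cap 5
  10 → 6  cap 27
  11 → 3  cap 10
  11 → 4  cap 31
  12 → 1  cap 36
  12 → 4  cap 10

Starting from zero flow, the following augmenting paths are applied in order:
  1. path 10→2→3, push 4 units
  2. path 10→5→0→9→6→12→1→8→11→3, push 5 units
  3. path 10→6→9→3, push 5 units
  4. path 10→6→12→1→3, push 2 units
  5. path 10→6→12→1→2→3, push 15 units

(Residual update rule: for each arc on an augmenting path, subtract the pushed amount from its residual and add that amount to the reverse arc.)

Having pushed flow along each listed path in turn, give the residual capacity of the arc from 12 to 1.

Residual capacity of (12,1): 14

after path 1 (10→2→3, push 4): res(12,1)=36
after path 2 (10→5→0→9→6→12→1→8→11→3, push 5): res(12,1)=31
after path 3 (10→6→9→3, push 5): res(12,1)=31
after path 4 (10→6→12→1→3, push 2): res(12,1)=29
after path 5 (10→6→12→1→2→3, push 15): res(12,1)=14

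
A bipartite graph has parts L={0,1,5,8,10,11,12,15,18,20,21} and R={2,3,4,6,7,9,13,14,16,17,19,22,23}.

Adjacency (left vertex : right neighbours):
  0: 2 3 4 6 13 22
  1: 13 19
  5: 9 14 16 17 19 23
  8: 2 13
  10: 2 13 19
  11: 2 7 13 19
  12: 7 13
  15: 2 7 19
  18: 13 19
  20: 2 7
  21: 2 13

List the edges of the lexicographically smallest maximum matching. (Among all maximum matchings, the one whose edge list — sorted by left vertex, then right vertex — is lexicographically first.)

Lex-smallest maximum matching: {(0,3), (1,13), (5,9), (8,2), (10,19), (11,7)}

|M| = 6 (so the lex-smallest maximum matching has 6 edges)
process left vertices in ascending order; for each, take the smallest-labelled available neighbour that still permits 6 edges overall, or leave it unmatched if none does
lex-smallest matching: {0-3, 1-13, 5-9, 8-2, 10-19, 11-7}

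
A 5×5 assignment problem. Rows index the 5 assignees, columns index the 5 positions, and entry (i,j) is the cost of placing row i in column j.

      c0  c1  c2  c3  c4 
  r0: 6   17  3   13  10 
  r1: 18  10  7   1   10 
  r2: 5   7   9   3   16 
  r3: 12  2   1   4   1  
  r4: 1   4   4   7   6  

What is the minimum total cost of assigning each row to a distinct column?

Minimum assignment cost: 13

optimal assignment: row0→col2 (cost 3), row1→col3 (cost 1), row2→col1 (cost 7), row3→col4 (cost 1), row4→col0 (cost 1)
total = 3 + 1 + 7 + 1 + 1 = 13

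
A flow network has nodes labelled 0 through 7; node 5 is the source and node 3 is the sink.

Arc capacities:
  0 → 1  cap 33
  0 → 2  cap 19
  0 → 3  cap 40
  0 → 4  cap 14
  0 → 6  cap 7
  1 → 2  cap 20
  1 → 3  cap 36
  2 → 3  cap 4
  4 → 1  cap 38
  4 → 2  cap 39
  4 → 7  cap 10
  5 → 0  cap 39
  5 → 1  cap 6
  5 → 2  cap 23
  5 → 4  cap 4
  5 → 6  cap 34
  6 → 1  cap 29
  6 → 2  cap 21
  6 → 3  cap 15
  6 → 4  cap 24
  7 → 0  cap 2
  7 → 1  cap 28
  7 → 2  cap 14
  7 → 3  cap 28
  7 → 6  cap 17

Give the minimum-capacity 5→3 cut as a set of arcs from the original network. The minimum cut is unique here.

Min-cut arcs: {(2,3), (5,0), (5,1), (5,4), (5,6)} (total capacity 87)

augment #1: 5→0→3 push 39
augment #2: 5→1→3 push 6
augment #3: 5→2→3 push 4
augment #4: 5→6→3 push 15
augment #5: 5→4→1→3 push 4
augment #6: 5→6→1→3 push 19
max flow = 87; residual-reachable set from 5 gives S-side
cut edges (S→T): {(2,3), (5,0), (5,1), (5,4), (5,6)} total cap 87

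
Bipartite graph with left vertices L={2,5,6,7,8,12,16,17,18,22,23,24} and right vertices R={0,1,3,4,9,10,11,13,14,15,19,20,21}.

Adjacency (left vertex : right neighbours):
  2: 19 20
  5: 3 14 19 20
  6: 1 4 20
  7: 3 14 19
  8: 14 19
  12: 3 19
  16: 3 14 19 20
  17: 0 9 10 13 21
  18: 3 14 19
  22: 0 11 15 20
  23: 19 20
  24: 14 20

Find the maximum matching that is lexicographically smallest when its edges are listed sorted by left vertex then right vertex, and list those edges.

|M| = 7 (so the lex-smallest maximum matching has 7 edges)
process left vertices in ascending order; for each, take the smallest-labelled available neighbour that still permits 7 edges overall, or leave it unmatched if none does
lex-smallest matching: {2-19, 5-3, 6-1, 7-14, 16-20, 17-0, 22-11}

Lex-smallest maximum matching: {(2,19), (5,3), (6,1), (7,14), (16,20), (17,0), (22,11)}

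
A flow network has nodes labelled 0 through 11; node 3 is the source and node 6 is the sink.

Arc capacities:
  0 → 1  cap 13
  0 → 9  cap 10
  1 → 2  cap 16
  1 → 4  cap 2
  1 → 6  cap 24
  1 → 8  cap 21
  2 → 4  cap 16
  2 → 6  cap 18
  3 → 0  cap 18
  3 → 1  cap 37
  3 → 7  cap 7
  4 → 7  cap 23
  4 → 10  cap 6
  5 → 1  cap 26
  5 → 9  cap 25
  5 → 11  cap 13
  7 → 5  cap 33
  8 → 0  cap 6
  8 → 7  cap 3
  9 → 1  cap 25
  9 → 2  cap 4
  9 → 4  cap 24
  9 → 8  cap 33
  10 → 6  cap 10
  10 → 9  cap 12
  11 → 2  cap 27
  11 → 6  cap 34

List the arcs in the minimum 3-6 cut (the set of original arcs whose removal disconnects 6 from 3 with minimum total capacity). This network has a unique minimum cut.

Min-cut arcs: {(1,6), (2,6), (4,10), (5,11)} (total capacity 61)

augment #1: 3→1→6 push 24
augment #2: 3→1→2→6 push 13
augment #3: 3→0→1→2→6 push 3
augment #4: 3→0→9→2→6 push 2
augment #5: 3→7→5→11→6 push 7
augment #6: 3→0→1→4→10→6 push 2
augment #7: 3→0→9→4→10→6 push 4
augment #8: 3→0→1→8→7→5→11→6 push 3
augment #9: 3→0→9→4→7→5→11→6 push 3
max flow = 61; residual-reachable set from 3 gives S-side
cut edges (S→T): {(1,6), (2,6), (4,10), (5,11)} total cap 61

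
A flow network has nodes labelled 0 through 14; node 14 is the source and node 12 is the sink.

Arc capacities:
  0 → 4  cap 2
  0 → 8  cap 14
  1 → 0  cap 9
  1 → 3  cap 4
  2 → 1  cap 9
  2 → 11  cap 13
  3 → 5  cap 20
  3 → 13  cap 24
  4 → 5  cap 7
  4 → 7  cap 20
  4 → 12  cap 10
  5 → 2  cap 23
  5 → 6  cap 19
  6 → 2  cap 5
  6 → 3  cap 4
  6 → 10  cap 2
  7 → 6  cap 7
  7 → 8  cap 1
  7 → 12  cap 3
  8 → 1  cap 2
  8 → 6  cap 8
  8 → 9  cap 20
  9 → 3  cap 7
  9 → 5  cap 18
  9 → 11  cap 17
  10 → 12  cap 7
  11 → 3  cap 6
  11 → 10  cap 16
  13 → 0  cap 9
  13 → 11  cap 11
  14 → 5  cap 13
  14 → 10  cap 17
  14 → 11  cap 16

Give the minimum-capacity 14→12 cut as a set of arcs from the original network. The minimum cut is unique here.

Min-cut arcs: {(0,4), (10,12)} (total capacity 9)

augment #1: 14→10→12 push 7
augment #2: 14→5→2→1→0→4→12 push 2
max flow = 9; residual-reachable set from 14 gives S-side
cut edges (S→T): {(0,4), (10,12)} total cap 9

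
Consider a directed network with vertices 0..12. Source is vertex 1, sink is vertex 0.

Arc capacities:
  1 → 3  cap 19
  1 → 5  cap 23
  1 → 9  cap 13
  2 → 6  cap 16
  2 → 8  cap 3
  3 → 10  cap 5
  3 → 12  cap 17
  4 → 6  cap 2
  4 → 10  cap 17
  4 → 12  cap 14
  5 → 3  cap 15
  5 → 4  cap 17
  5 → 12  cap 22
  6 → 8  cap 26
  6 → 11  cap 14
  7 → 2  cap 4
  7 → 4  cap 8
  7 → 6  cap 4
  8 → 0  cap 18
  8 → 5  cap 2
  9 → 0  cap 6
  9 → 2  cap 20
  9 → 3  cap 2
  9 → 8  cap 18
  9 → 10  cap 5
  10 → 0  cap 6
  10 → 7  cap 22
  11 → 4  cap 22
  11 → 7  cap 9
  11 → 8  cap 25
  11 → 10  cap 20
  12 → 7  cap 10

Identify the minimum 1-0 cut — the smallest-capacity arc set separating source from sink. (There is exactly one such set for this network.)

Min-cut arcs: {(1,9), (4,6), (7,2), (7,6), (10,0)} (total capacity 29)

augment #1: 1→9→0 push 6
augment #2: 1→3→10→0 push 5
augment #3: 1→9→8→0 push 7
augment #4: 1→5→4→10→0 push 1
augment #5: 1→5→4→6→8→0 push 2
augment #6: 1→3→12→7→2→8→0 push 3
augment #7: 1→3→12→7→6→8→0 push 4
augment #8: 1→3→12→7→2→6→8→0 push 1
max flow = 29; residual-reachable set from 1 gives S-side
cut edges (S→T): {(1,9), (4,6), (7,2), (7,6), (10,0)} total cap 29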